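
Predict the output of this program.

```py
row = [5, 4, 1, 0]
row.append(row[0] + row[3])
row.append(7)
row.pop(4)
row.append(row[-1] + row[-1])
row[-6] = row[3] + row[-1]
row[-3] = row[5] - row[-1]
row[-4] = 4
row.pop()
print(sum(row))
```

append row[0]+row[3] = 5+0 = 5 → [5, 4, 1, 0, 5]
append 7 → [5, 4, 1, 0, 5, 7]
pop(4) removes 5 → [5, 4, 1, 0, 7]
append row[-1]+row[-1] = 7+7 = 14 → [5, 4, 1, 0, 7, 14]
row[-6] = row[3]+row[-1] = 0+14 = 14 → [14, 4, 1, 0, 7, 14]
row[-3] = row[5]-row[-1] = 14-14 = 0 → [14, 4, 1, 0, 7, 14]
row[-4] = 4 → [14, 4, 4, 0, 7, 14]
pop() removes 14 → [14, 4, 4, 0, 7]
sum = 29

29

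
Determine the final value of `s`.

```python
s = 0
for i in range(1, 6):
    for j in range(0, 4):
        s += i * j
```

90

i=1,j=0: s = 0+0 = 0
i=1,j=1: s = 0+1 = 1
i=1,j=2: s = 1+2 = 3
i=1,j=3: s = 3+3 = 6
i=2,j=0: s = 6+0 = 6
i=2,j=1: s = 6+2 = 8
i=2,j=2: s = 8+4 = 12
i=2,j=3: s = 12+6 = 18
i=3,j=0: s = 18+0 = 18
i=3,j=1: s = 18+3 = 21
i=3,j=2: s = 21+6 = 27
i=3,j=3: s = 27+9 = 36
i=4,j=0: s = 36+0 = 36
i=4,j=1: s = 36+4 = 40
i=4,j=2: s = 40+8 = 48
i=4,j=3: s = 48+12 = 60
i=5,j=0: s = 60+0 = 60
i=5,j=1: s = 60+5 = 65
i=5,j=2: s = 65+10 = 75
i=5,j=3: s = 75+15 = 90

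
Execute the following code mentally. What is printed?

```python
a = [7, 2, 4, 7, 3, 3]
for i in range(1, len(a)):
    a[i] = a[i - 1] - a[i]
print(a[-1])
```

i=1: a[1] = 7-2 = 5 → [7, 5, 4, 7, 3, 3]
i=2: a[2] = 5-4 = 1 → [7, 5, 1, 7, 3, 3]
i=3: a[3] = 1-7 = -6 → [7, 5, 1, -6, 3, 3]
i=4: a[4] = (-6)-3 = -9 → [7, 5, 1, -6, -9, 3]
i=5: a[5] = (-9)-3 = -12 → [7, 5, 1, -6, -9, -12]

-12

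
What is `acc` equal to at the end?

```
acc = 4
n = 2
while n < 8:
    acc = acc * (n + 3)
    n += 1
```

n=2: acc = 4*5 = 20
n=3: acc = 20*6 = 120
n=4: acc = 120*7 = 840
n=5: acc = 840*8 = 6720
n=6: acc = 6720*9 = 60480
n=7: acc = 60480*10 = 604800

604800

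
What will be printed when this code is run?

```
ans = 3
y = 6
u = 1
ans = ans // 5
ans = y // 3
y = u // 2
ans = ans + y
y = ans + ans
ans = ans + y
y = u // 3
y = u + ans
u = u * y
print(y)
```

7

ans = 3//5 = 0
ans = 6//3 = 2
y = 1//2 = 0
ans = 2+0 = 2
y = 2+2 = 4
ans = 2+4 = 6
y = 1//3 = 0
y = 1+6 = 7
u = 1*7 = 7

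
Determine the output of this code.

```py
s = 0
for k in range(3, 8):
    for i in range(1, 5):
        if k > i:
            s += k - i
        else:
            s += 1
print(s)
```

k=3,i=1: 3>1, s = 0+2 = 2
k=3,i=2: 3>2, s = 2+1 = 3
k=3,i=3: not 3>3, s = 3+1 = 4
k=3,i=4: not 3>4, s = 4+1 = 5
k=4,i=1: 4>1, s = 5+3 = 8
k=4,i=2: 4>2, s = 8+2 = 10
k=4,i=3: 4>3, s = 10+1 = 11
k=4,i=4: not 4>4, s = 11+1 = 12
k=5,i=1: 5>1, s = 12+4 = 16
k=5,i=2: 5>2, s = 16+3 = 19
k=5,i=3: 5>3, s = 19+2 = 21
k=5,i=4: 5>4, s = 21+1 = 22
k=6,i=1: 6>1, s = 22+5 = 27
k=6,i=2: 6>2, s = 27+4 = 31
k=6,i=3: 6>3, s = 31+3 = 34
k=6,i=4: 6>4, s = 34+2 = 36
k=7,i=1: 7>1, s = 36+6 = 42
k=7,i=2: 7>2, s = 42+5 = 47
k=7,i=3: 7>3, s = 47+4 = 51
k=7,i=4: 7>4, s = 51+3 = 54

54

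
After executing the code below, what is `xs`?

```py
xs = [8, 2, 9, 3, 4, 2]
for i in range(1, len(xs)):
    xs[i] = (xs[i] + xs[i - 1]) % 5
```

[8, 0, 4, 2, 1, 3]

i=1: xs[1] = (2+8)%5 = 0 → [8, 0, 9, 3, 4, 2]
i=2: xs[2] = (9+0)%5 = 4 → [8, 0, 4, 3, 4, 2]
i=3: xs[3] = (3+4)%5 = 2 → [8, 0, 4, 2, 4, 2]
i=4: xs[4] = (4+2)%5 = 1 → [8, 0, 4, 2, 1, 2]
i=5: xs[5] = (2+1)%5 = 3 → [8, 0, 4, 2, 1, 3]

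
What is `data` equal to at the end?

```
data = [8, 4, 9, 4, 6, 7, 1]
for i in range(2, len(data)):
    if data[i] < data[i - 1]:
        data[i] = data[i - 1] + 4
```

[8, 4, 9, 13, 17, 21, 25]

i=2: 9>=4, unchanged → [8, 4, 9, 4, 6, 7, 1]
i=3: 4<9, data[3] = 9+4 = 13 → [8, 4, 9, 13, 6, 7, 1]
i=4: 6<13, data[4] = 13+4 = 17 → [8, 4, 9, 13, 17, 7, 1]
i=5: 7<17, data[5] = 17+4 = 21 → [8, 4, 9, 13, 17, 21, 1]
i=6: 1<21, data[6] = 21+4 = 25 → [8, 4, 9, 13, 17, 21, 25]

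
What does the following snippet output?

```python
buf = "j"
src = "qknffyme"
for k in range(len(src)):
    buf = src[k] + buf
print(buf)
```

emyffnkqj

k=0: prepend 'q' → 'qj'
k=1: prepend 'k' → 'kqj'
k=2: prepend 'n' → 'nkqj'
k=3: prepend 'f' → 'fnkqj'
k=4: prepend 'f' → 'ffnkqj'
k=5: prepend 'y' → 'yffnkqj'
k=6: prepend 'm' → 'myffnkqj'
k=7: prepend 'e' → 'emyffnkqj'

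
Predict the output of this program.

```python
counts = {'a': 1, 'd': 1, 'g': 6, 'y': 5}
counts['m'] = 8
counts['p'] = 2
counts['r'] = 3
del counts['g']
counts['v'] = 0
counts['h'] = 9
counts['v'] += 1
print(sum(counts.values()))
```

30

counts['m'] = 8 → {'a': 1, 'd': 1, 'g': 6, 'y': 5, 'm': 8}
counts['p'] = 2 → {'a': 1, 'd': 1, 'g': 6, 'y': 5, 'm': 8, 'p': 2}
counts['r'] = 3 → {'a': 1, 'd': 1, 'g': 6, 'y': 5, 'm': 8, 'p': 2, 'r': 3}
del 'g' → {'a': 1, 'd': 1, 'y': 5, 'm': 8, 'p': 2, 'r': 3}
counts['v'] = 0 → {'a': 1, 'd': 1, 'y': 5, 'm': 8, 'p': 2, 'r': 3, 'v': 0}
counts['h'] = 9 → {'a': 1, 'd': 1, 'y': 5, 'm': 8, 'p': 2, 'r': 3, 'v': 0, 'h': 9}
counts['v'] = 0+1 = 1 → {'a': 1, 'd': 1, 'y': 5, 'm': 8, 'p': 2, 'r': 3, 'v': 1, 'h': 9}
sum of values = 30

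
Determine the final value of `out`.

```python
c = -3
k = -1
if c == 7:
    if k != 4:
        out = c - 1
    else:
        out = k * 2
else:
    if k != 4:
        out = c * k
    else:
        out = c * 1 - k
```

c=-3, k=-1
c == 7 is False; k != 4 is True
→ out = c * k = 3

3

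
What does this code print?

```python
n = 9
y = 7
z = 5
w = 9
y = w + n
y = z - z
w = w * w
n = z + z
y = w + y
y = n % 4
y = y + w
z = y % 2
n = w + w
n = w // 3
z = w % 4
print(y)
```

83

y = 9+9 = 18
y = 5-5 = 0
w = 9*9 = 81
n = 5+5 = 10
y = 81+0 = 81
y = 10%4 = 2
y = 2+81 = 83
z = 83%2 = 1
n = 81+81 = 162
n = 81//3 = 27
z = 81%4 = 1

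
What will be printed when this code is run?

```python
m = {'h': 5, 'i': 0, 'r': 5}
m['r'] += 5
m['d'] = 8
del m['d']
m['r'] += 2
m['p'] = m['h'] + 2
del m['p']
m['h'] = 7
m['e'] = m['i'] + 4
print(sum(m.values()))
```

23

m['r'] = 5+5 = 10 → {'h': 5, 'i': 0, 'r': 10}
m['d'] = 8 → {'h': 5, 'i': 0, 'r': 10, 'd': 8}
del 'd' → {'h': 5, 'i': 0, 'r': 10}
m['r'] = 10+2 = 12 → {'h': 5, 'i': 0, 'r': 12}
m['p'] = m['h']+2 = 7 → {'h': 5, 'i': 0, 'r': 12, 'p': 7}
del 'p' → {'h': 5, 'i': 0, 'r': 12}
m['h'] = 7 → {'h': 7, 'i': 0, 'r': 12}
m['e'] = m['i']+4 = 4 → {'h': 7, 'i': 0, 'r': 12, 'e': 4}
sum of values = 23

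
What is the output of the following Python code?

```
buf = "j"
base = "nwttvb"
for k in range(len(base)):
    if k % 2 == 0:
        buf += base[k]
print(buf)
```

jntv

k=0: add 'n' → 'jn'
k=1: skip
k=2: add 't' → 'jnt'
k=3: skip
k=4: add 'v' → 'jntv'
k=5: skip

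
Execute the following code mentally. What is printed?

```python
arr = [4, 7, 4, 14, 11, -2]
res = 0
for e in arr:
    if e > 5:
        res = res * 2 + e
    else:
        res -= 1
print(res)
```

54

e=4: not >5, res = 0-1 = -1
e=7: >5, res = (-1)*2+7 = 5
e=4: not >5, res = 5-1 = 4
e=14: >5, res = 4*2+14 = 22
e=11: >5, res = 22*2+11 = 55
e=-2: not >5, res = 55-1 = 54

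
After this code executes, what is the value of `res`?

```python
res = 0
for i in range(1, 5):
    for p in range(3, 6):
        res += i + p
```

i=1,p=3: res = 0+4 = 4
i=1,p=4: res = 4+5 = 9
i=1,p=5: res = 9+6 = 15
i=2,p=3: res = 15+5 = 20
i=2,p=4: res = 20+6 = 26
i=2,p=5: res = 26+7 = 33
i=3,p=3: res = 33+6 = 39
i=3,p=4: res = 39+7 = 46
i=3,p=5: res = 46+8 = 54
i=4,p=3: res = 54+7 = 61
i=4,p=4: res = 61+8 = 69
i=4,p=5: res = 69+9 = 78

78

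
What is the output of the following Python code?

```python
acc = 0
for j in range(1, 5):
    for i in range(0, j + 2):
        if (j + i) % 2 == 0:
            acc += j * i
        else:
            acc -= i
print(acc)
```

20

j=1,i=0: odd sum, acc = 0-0 = 0
j=1,i=1: even sum, acc = 0+1 = 1
j=1,i=2: odd sum, acc = 1-2 = -1
j=2,i=0: even sum, acc = (-1)+0 = -1
j=2,i=1: odd sum, acc = (-1)-1 = -2
j=2,i=2: even sum, acc = (-2)+4 = 2
j=2,i=3: odd sum, acc = 2-3 = -1
j=3,i=0: odd sum, acc = (-1)-0 = -1
j=3,i=1: even sum, acc = (-1)+3 = 2
j=3,i=2: odd sum, acc = 2-2 = 0
j=3,i=3: even sum, acc = 0+9 = 9
j=3,i=4: odd sum, acc = 9-4 = 5
j=4,i=0: even sum, acc = 5+0 = 5
j=4,i=1: odd sum, acc = 5-1 = 4
j=4,i=2: even sum, acc = 4+8 = 12
j=4,i=3: odd sum, acc = 12-3 = 9
j=4,i=4: even sum, acc = 9+16 = 25
j=4,i=5: odd sum, acc = 25-5 = 20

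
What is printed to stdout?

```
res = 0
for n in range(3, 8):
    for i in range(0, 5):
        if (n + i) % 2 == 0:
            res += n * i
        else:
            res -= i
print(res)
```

n=3,i=0: odd sum, res = 0-0 = 0
n=3,i=1: even sum, res = 0+3 = 3
n=3,i=2: odd sum, res = 3-2 = 1
n=3,i=3: even sum, res = 1+9 = 10
n=3,i=4: odd sum, res = 10-4 = 6
n=4,i=0: even sum, res = 6+0 = 6
n=4,i=1: odd sum, res = 6-1 = 5
n=4,i=2: even sum, res = 5+8 = 13
n=4,i=3: odd sum, res = 13-3 = 10
n=4,i=4: even sum, res = 10+16 = 26
n=5,i=0: odd sum, res = 26-0 = 26
n=5,i=1: even sum, res = 26+5 = 31
n=5,i=2: odd sum, res = 31-2 = 29
n=5,i=3: even sum, res = 29+15 = 44
n=5,i=4: odd sum, res = 44-4 = 40
n=6,i=0: even sum, res = 40+0 = 40
n=6,i=1: odd sum, res = 40-1 = 39
n=6,i=2: even sum, res = 39+12 = 51
n=6,i=3: odd sum, res = 51-3 = 48
n=6,i=4: even sum, res = 48+24 = 72
n=7,i=0: odd sum, res = 72-0 = 72
n=7,i=1: even sum, res = 72+7 = 79
n=7,i=2: odd sum, res = 79-2 = 77
n=7,i=3: even sum, res = 77+21 = 98
n=7,i=4: odd sum, res = 98-4 = 94

94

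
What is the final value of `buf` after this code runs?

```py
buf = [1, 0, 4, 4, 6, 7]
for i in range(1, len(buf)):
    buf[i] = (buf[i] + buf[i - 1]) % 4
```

[1, 1, 1, 1, 3, 2]

i=1: buf[1] = (0+1)%4 = 1 → [1, 1, 4, 4, 6, 7]
i=2: buf[2] = (4+1)%4 = 1 → [1, 1, 1, 4, 6, 7]
i=3: buf[3] = (4+1)%4 = 1 → [1, 1, 1, 1, 6, 7]
i=4: buf[4] = (6+1)%4 = 3 → [1, 1, 1, 1, 3, 7]
i=5: buf[5] = (7+3)%4 = 2 → [1, 1, 1, 1, 3, 2]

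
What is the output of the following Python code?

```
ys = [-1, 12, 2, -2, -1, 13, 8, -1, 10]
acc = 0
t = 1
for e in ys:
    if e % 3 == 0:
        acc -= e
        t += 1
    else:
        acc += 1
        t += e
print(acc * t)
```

-120

e=-1: not %3==0, acc = 0+1 = 1; t=0
e=12: %3==0, acc = 1-12 = -11; t=1
e=2: not %3==0, acc = (-11)+1 = -10; t=3
e=-2: not %3==0, acc = (-10)+1 = -9; t=1
e=-1: not %3==0, acc = (-9)+1 = -8; t=0
e=13: not %3==0, acc = (-8)+1 = -7; t=13
e=8: not %3==0, acc = (-7)+1 = -6; t=21
e=-1: not %3==0, acc = (-6)+1 = -5; t=20
e=10: not %3==0, acc = (-5)+1 = -4; t=30
acc*t = (-4)*30 = -120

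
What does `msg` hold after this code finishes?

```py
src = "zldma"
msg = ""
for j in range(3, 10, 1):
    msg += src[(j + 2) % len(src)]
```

j=3: add src[0]='z' → 'z'
j=4: add src[1]='l' → 'zl'
j=5: add src[2]='d' → 'zld'
j=6: add src[3]='m' → 'zldm'
j=7: add src[4]='a' → 'zldma'
j=8: add src[0]='z' → 'zldmaz'
j=9: add src[1]='l' → 'zldmazl'

'zldmazl'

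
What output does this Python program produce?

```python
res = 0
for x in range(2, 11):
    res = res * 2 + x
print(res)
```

1524

x=2: res = 0*2+2 = 2
x=3: res = 2*2+3 = 7
x=4: res = 7*2+4 = 18
x=5: res = 18*2+5 = 41
x=6: res = 41*2+6 = 88
x=7: res = 88*2+7 = 183
x=8: res = 183*2+8 = 374
x=9: res = 374*2+9 = 757
x=10: res = 757*2+10 = 1524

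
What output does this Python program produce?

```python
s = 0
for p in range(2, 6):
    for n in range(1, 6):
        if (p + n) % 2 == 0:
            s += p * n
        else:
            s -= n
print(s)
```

p=2,n=1: odd sum, s = 0-1 = -1
p=2,n=2: even sum, s = (-1)+4 = 3
p=2,n=3: odd sum, s = 3-3 = 0
p=2,n=4: even sum, s = 0+8 = 8
p=2,n=5: odd sum, s = 8-5 = 3
p=3,n=1: even sum, s = 3+3 = 6
p=3,n=2: odd sum, s = 6-2 = 4
p=3,n=3: even sum, s = 4+9 = 13
p=3,n=4: odd sum, s = 13-4 = 9
p=3,n=5: even sum, s = 9+15 = 24
p=4,n=1: odd sum, s = 24-1 = 23
p=4,n=2: even sum, s = 23+8 = 31
p=4,n=3: odd sum, s = 31-3 = 28
p=4,n=4: even sum, s = 28+16 = 44
p=4,n=5: odd sum, s = 44-5 = 39
p=5,n=1: even sum, s = 39+5 = 44
p=5,n=2: odd sum, s = 44-2 = 42
p=5,n=3: even sum, s = 42+15 = 57
p=5,n=4: odd sum, s = 57-4 = 53
p=5,n=5: even sum, s = 53+25 = 78

78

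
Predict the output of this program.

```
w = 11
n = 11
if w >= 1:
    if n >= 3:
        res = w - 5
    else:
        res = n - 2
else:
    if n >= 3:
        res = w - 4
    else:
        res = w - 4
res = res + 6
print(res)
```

w=11, n=11
w >= 1 is True; n >= 3 is True
→ res = w - 5 = 6
res = 6+6 = 12

12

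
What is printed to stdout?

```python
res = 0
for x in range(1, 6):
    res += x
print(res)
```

15

x=1: res = 0+1 = 1
x=2: res = 1+2 = 3
x=3: res = 3+3 = 6
x=4: res = 6+4 = 10
x=5: res = 10+5 = 15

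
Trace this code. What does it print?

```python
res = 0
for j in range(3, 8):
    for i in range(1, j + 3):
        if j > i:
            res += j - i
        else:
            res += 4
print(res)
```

j=3,i=1: 3>1, res = 0+2 = 2
j=3,i=2: 3>2, res = 2+1 = 3
j=3,i=3: not 3>3, res = 3+4 = 7
j=3,i=4: not 3>4, res = 7+4 = 11
j=3,i=5: not 3>5, res = 11+4 = 15
j=4,i=1: 4>1, res = 15+3 = 18
j=4,i=2: 4>2, res = 18+2 = 20
j=4,i=3: 4>3, res = 20+1 = 21
j=4,i=4: not 4>4, res = 21+4 = 25
j=4,i=5: not 4>5, res = 25+4 = 29
j=4,i=6: not 4>6, res = 29+4 = 33
j=5,i=1: 5>1, res = 33+4 = 37
j=5,i=2: 5>2, res = 37+3 = 40
j=5,i=3: 5>3, res = 40+2 = 42
j=5,i=4: 5>4, res = 42+1 = 43
j=5,i=5: not 5>5, res = 43+4 = 47
j=5,i=6: not 5>6, res = 47+4 = 51
j=5,i=7: not 5>7, res = 51+4 = 55
j=6,i=1: 6>1, res = 55+5 = 60
j=6,i=2: 6>2, res = 60+4 = 64
j=6,i=3: 6>3, res = 64+3 = 67
j=6,i=4: 6>4, res = 67+2 = 69
j=6,i=5: 6>5, res = 69+1 = 70
j=6,i=6: not 6>6, res = 70+4 = 74
j=6,i=7: not 6>7, res = 74+4 = 78
j=6,i=8: not 6>8, res = 78+4 = 82
j=7,i=1: 7>1, res = 82+6 = 88
j=7,i=2: 7>2, res = 88+5 = 93
j=7,i=3: 7>3, res = 93+4 = 97
j=7,i=4: 7>4, res = 97+3 = 100
j=7,i=5: 7>5, res = 100+2 = 102
j=7,i=6: 7>6, res = 102+1 = 103
j=7,i=7: not 7>7, res = 103+4 = 107
j=7,i=8: not 7>8, res = 107+4 = 111
j=7,i=9: not 7>9, res = 111+4 = 115

115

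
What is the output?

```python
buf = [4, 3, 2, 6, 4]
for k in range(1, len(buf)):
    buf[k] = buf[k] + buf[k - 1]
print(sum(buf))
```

k=1: buf[1] = 3+4 = 7 → [4, 7, 2, 6, 4]
k=2: buf[2] = 2+7 = 9 → [4, 7, 9, 6, 4]
k=3: buf[3] = 6+9 = 15 → [4, 7, 9, 15, 4]
k=4: buf[4] = 4+15 = 19 → [4, 7, 9, 15, 19]
sum = 54

54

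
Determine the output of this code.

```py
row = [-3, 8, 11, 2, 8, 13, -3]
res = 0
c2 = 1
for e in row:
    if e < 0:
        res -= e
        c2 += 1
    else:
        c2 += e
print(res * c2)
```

e=-3: <0, res = 0-(-3) = 3; c2=2
e=8: not <0; c2=10
e=11: not <0; c2=21
e=2: not <0; c2=23
e=8: not <0; c2=31
e=13: not <0; c2=44
e=-3: <0, res = 3-(-3) = 6; c2=45
res*c2 = 6*45 = 270

270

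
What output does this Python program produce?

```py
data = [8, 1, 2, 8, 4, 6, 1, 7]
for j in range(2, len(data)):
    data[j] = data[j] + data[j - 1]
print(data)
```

j=2: data[2] = 2+1 = 3 → [8, 1, 3, 8, 4, 6, 1, 7]
j=3: data[3] = 8+3 = 11 → [8, 1, 3, 11, 4, 6, 1, 7]
j=4: data[4] = 4+11 = 15 → [8, 1, 3, 11, 15, 6, 1, 7]
j=5: data[5] = 6+15 = 21 → [8, 1, 3, 11, 15, 21, 1, 7]
j=6: data[6] = 1+21 = 22 → [8, 1, 3, 11, 15, 21, 22, 7]
j=7: data[7] = 7+22 = 29 → [8, 1, 3, 11, 15, 21, 22, 29]

[8, 1, 3, 11, 15, 21, 22, 29]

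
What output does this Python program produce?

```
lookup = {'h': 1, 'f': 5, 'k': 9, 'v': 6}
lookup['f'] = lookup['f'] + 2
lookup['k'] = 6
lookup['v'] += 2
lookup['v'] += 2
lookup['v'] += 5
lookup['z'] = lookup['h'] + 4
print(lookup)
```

lookup['f'] = lookup['f']+2 = 7 → {'h': 1, 'f': 7, 'k': 9, 'v': 6}
lookup['k'] = 6 → {'h': 1, 'f': 7, 'k': 6, 'v': 6}
lookup['v'] = 6+2 = 8 → {'h': 1, 'f': 7, 'k': 6, 'v': 8}
lookup['v'] = 8+2 = 10 → {'h': 1, 'f': 7, 'k': 6, 'v': 10}
lookup['v'] = 10+5 = 15 → {'h': 1, 'f': 7, 'k': 6, 'v': 15}
lookup['z'] = lookup['h']+4 = 5 → {'h': 1, 'f': 7, 'k': 6, 'v': 15, 'z': 5}

{'h': 1, 'f': 7, 'k': 6, 'v': 15, 'z': 5}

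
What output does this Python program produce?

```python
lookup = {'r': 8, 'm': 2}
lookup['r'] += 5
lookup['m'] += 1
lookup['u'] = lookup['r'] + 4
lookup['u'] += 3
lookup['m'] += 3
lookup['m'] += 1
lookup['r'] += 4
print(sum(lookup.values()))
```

44

lookup['r'] = 8+5 = 13 → {'r': 13, 'm': 2}
lookup['m'] = 2+1 = 3 → {'r': 13, 'm': 3}
lookup['u'] = lookup['r']+4 = 17 → {'r': 13, 'm': 3, 'u': 17}
lookup['u'] = 17+3 = 20 → {'r': 13, 'm': 3, 'u': 20}
lookup['m'] = 3+3 = 6 → {'r': 13, 'm': 6, 'u': 20}
lookup['m'] = 6+1 = 7 → {'r': 13, 'm': 7, 'u': 20}
lookup['r'] = 13+4 = 17 → {'r': 17, 'm': 7, 'u': 20}
sum of values = 44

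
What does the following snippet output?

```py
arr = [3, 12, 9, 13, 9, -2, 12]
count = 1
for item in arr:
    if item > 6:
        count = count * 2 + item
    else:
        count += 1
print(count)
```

412

item=3: not >6, count = 1+1 = 2
item=12: >6, count = 2*2+12 = 16
item=9: >6, count = 16*2+9 = 41
item=13: >6, count = 41*2+13 = 95
item=9: >6, count = 95*2+9 = 199
item=-2: not >6, count = 199+1 = 200
item=12: >6, count = 200*2+12 = 412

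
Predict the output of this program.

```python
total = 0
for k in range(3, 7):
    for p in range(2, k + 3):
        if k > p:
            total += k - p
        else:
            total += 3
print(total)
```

56

k=3,p=2: 3>2, total = 0+1 = 1
k=3,p=3: not 3>3, total = 1+3 = 4
k=3,p=4: not 3>4, total = 4+3 = 7
k=3,p=5: not 3>5, total = 7+3 = 10
k=4,p=2: 4>2, total = 10+2 = 12
k=4,p=3: 4>3, total = 12+1 = 13
k=4,p=4: not 4>4, total = 13+3 = 16
k=4,p=5: not 4>5, total = 16+3 = 19
k=4,p=6: not 4>6, total = 19+3 = 22
k=5,p=2: 5>2, total = 22+3 = 25
k=5,p=3: 5>3, total = 25+2 = 27
k=5,p=4: 5>4, total = 27+1 = 28
k=5,p=5: not 5>5, total = 28+3 = 31
k=5,p=6: not 5>6, total = 31+3 = 34
k=5,p=7: not 5>7, total = 34+3 = 37
k=6,p=2: 6>2, total = 37+4 = 41
k=6,p=3: 6>3, total = 41+3 = 44
k=6,p=4: 6>4, total = 44+2 = 46
k=6,p=5: 6>5, total = 46+1 = 47
k=6,p=6: not 6>6, total = 47+3 = 50
k=6,p=7: not 6>7, total = 50+3 = 53
k=6,p=8: not 6>8, total = 53+3 = 56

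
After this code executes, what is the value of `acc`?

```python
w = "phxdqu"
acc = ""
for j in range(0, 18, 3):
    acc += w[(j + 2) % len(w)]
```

j=0: add w[2]='x' → 'x'
j=3: add w[5]='u' → 'xu'
j=6: add w[2]='x' → 'xux'
j=9: add w[5]='u' → 'xuxu'
j=12: add w[2]='x' → 'xuxux'
j=15: add w[5]='u' → 'xuxuxu'

'xuxuxu'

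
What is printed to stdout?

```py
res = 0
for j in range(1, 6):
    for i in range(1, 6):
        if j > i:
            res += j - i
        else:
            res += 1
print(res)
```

j=1,i=1: not 1>1, res = 0+1 = 1
j=1,i=2: not 1>2, res = 1+1 = 2
j=1,i=3: not 1>3, res = 2+1 = 3
j=1,i=4: not 1>4, res = 3+1 = 4
j=1,i=5: not 1>5, res = 4+1 = 5
j=2,i=1: 2>1, res = 5+1 = 6
j=2,i=2: not 2>2, res = 6+1 = 7
j=2,i=3: not 2>3, res = 7+1 = 8
j=2,i=4: not 2>4, res = 8+1 = 9
j=2,i=5: not 2>5, res = 9+1 = 10
j=3,i=1: 3>1, res = 10+2 = 12
j=3,i=2: 3>2, res = 12+1 = 13
j=3,i=3: not 3>3, res = 13+1 = 14
j=3,i=4: not 3>4, res = 14+1 = 15
j=3,i=5: not 3>5, res = 15+1 = 16
j=4,i=1: 4>1, res = 16+3 = 19
j=4,i=2: 4>2, res = 19+2 = 21
j=4,i=3: 4>3, res = 21+1 = 22
j=4,i=4: not 4>4, res = 22+1 = 23
j=4,i=5: not 4>5, res = 23+1 = 24
j=5,i=1: 5>1, res = 24+4 = 28
j=5,i=2: 5>2, res = 28+3 = 31
j=5,i=3: 5>3, res = 31+2 = 33
j=5,i=4: 5>4, res = 33+1 = 34
j=5,i=5: not 5>5, res = 34+1 = 35

35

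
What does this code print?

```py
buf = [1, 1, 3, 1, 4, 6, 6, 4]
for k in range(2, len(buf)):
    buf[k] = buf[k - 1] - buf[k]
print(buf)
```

k=2: buf[2] = 1-3 = -2 → [1, 1, -2, 1, 4, 6, 6, 4]
k=3: buf[3] = (-2)-1 = -3 → [1, 1, -2, -3, 4, 6, 6, 4]
k=4: buf[4] = (-3)-4 = -7 → [1, 1, -2, -3, -7, 6, 6, 4]
k=5: buf[5] = (-7)-6 = -13 → [1, 1, -2, -3, -7, -13, 6, 4]
k=6: buf[6] = (-13)-6 = -19 → [1, 1, -2, -3, -7, -13, -19, 4]
k=7: buf[7] = (-19)-4 = -23 → [1, 1, -2, -3, -7, -13, -19, -23]

[1, 1, -2, -3, -7, -13, -19, -23]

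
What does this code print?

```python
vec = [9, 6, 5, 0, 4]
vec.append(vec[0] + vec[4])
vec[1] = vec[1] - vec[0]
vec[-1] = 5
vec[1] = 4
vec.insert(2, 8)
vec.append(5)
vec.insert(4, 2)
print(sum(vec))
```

append vec[0]+vec[4] = 9+4 = 13 → [9, 6, 5, 0, 4, 13]
vec[1] = vec[1]-vec[0] = 6-9 = -3 → [9, -3, 5, 0, 4, 13]
vec[-1] = 5 → [9, -3, 5, 0, 4, 5]
vec[1] = 4 → [9, 4, 5, 0, 4, 5]
insert 8 at 2 → [9, 4, 8, 5, 0, 4, 5]
append 5 → [9, 4, 8, 5, 0, 4, 5, 5]
insert 2 at 4 → [9, 4, 8, 5, 2, 0, 4, 5, 5]
sum = 42

42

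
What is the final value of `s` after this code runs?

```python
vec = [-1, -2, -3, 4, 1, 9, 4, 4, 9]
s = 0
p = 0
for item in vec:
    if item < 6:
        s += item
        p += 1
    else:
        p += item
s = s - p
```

item=-1: <6, s = 0+(-1) = -1; p=1
item=-2: <6, s = (-1)+(-2) = -3; p=2
item=-3: <6, s = (-3)+(-3) = -6; p=3
item=4: <6, s = (-6)+4 = -2; p=4
item=1: <6, s = (-2)+1 = -1; p=5
item=9: not <6; p=14
item=4: <6, s = (-1)+4 = 3; p=15
item=4: <6, s = 3+4 = 7; p=16
item=9: not <6; p=25
s-p = 7-25 = -18

-18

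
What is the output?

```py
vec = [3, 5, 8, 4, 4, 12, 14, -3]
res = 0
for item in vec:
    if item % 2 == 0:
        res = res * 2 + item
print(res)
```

214

item=3: not even
item=5: not even
item=8: even, res = 0*2+8 = 8
item=4: even, res = 8*2+4 = 20
item=4: even, res = 20*2+4 = 44
item=12: even, res = 44*2+12 = 100
item=14: even, res = 100*2+14 = 214
item=-3: not even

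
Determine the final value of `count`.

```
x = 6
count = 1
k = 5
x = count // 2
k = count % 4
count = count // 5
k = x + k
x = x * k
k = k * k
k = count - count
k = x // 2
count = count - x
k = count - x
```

x = 1//2 = 0
k = 1%4 = 1
count = 1//5 = 0
k = 0+1 = 1
x = 0*1 = 0
k = 1*1 = 1
k = 0-0 = 0
k = 0//2 = 0
count = 0-0 = 0
k = 0-0 = 0

0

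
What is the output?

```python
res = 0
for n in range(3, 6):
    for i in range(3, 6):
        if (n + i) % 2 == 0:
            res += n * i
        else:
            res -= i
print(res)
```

n=3,i=3: even sum, res = 0+9 = 9
n=3,i=4: odd sum, res = 9-4 = 5
n=3,i=5: even sum, res = 5+15 = 20
n=4,i=3: odd sum, res = 20-3 = 17
n=4,i=4: even sum, res = 17+16 = 33
n=4,i=5: odd sum, res = 33-5 = 28
n=5,i=3: even sum, res = 28+15 = 43
n=5,i=4: odd sum, res = 43-4 = 39
n=5,i=5: even sum, res = 39+25 = 64

64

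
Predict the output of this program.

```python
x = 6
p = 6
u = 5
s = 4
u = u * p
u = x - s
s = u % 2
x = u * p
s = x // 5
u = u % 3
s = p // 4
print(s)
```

1

u = 5*6 = 30
u = 6-4 = 2
s = 2%2 = 0
x = 2*6 = 12
s = 12//5 = 2
u = 2%3 = 2
s = 6//4 = 1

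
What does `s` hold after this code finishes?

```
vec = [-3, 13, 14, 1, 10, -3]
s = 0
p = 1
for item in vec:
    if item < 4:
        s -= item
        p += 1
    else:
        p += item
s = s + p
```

46

item=-3: <4, s = 0-(-3) = 3; p=2
item=13: not <4; p=15
item=14: not <4; p=29
item=1: <4, s = 3-1 = 2; p=30
item=10: not <4; p=40
item=-3: <4, s = 2-(-3) = 5; p=41
s+p = 5+41 = 46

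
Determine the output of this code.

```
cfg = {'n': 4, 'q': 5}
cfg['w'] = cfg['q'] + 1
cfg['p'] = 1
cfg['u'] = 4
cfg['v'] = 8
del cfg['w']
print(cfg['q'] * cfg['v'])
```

40

cfg['w'] = cfg['q']+1 = 6 → {'n': 4, 'q': 5, 'w': 6}
cfg['p'] = 1 → {'n': 4, 'q': 5, 'w': 6, 'p': 1}
cfg['u'] = 4 → {'n': 4, 'q': 5, 'w': 6, 'p': 1, 'u': 4}
cfg['v'] = 8 → {'n': 4, 'q': 5, 'w': 6, 'p': 1, 'u': 4, 'v': 8}
del 'w' → {'n': 4, 'q': 5, 'p': 1, 'u': 4, 'v': 8}
cfg['q']*cfg['v'] = 5*8 = 40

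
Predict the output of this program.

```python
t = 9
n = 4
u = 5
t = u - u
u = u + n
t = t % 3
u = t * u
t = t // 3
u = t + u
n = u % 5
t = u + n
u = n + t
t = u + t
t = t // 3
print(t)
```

0

t = 5-5 = 0
u = 5+4 = 9
t = 0%3 = 0
u = 0*9 = 0
t = 0//3 = 0
u = 0+0 = 0
n = 0%5 = 0
t = 0+0 = 0
u = 0+0 = 0
t = 0+0 = 0
t = 0//3 = 0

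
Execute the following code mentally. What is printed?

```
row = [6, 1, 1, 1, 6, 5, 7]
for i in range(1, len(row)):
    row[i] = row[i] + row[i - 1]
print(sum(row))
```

92

i=1: row[1] = 1+6 = 7 → [6, 7, 1, 1, 6, 5, 7]
i=2: row[2] = 1+7 = 8 → [6, 7, 8, 1, 6, 5, 7]
i=3: row[3] = 1+8 = 9 → [6, 7, 8, 9, 6, 5, 7]
i=4: row[4] = 6+9 = 15 → [6, 7, 8, 9, 15, 5, 7]
i=5: row[5] = 5+15 = 20 → [6, 7, 8, 9, 15, 20, 7]
i=6: row[6] = 7+20 = 27 → [6, 7, 8, 9, 15, 20, 27]
sum = 92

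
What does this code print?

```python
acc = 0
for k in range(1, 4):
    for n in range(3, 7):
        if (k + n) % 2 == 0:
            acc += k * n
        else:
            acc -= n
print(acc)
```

24

k=1,n=3: even sum, acc = 0+3 = 3
k=1,n=4: odd sum, acc = 3-4 = -1
k=1,n=5: even sum, acc = (-1)+5 = 4
k=1,n=6: odd sum, acc = 4-6 = -2
k=2,n=3: odd sum, acc = (-2)-3 = -5
k=2,n=4: even sum, acc = (-5)+8 = 3
k=2,n=5: odd sum, acc = 3-5 = -2
k=2,n=6: even sum, acc = (-2)+12 = 10
k=3,n=3: even sum, acc = 10+9 = 19
k=3,n=4: odd sum, acc = 19-4 = 15
k=3,n=5: even sum, acc = 15+15 = 30
k=3,n=6: odd sum, acc = 30-6 = 24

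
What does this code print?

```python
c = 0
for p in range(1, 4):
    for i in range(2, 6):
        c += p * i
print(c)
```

p=1,i=2: c = 0+2 = 2
p=1,i=3: c = 2+3 = 5
p=1,i=4: c = 5+4 = 9
p=1,i=5: c = 9+5 = 14
p=2,i=2: c = 14+4 = 18
p=2,i=3: c = 18+6 = 24
p=2,i=4: c = 24+8 = 32
p=2,i=5: c = 32+10 = 42
p=3,i=2: c = 42+6 = 48
p=3,i=3: c = 48+9 = 57
p=3,i=4: c = 57+12 = 69
p=3,i=5: c = 69+15 = 84

84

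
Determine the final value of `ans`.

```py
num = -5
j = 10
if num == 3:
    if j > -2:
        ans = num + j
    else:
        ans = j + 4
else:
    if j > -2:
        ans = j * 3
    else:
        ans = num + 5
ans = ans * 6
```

num=-5, j=10
num == 3 is False; j > -2 is True
→ ans = j * 3 = 30
ans = 30*6 = 180

180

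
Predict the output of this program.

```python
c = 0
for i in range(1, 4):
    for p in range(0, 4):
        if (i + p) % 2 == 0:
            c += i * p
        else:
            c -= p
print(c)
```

12

i=1,p=0: odd sum, c = 0-0 = 0
i=1,p=1: even sum, c = 0+1 = 1
i=1,p=2: odd sum, c = 1-2 = -1
i=1,p=3: even sum, c = (-1)+3 = 2
i=2,p=0: even sum, c = 2+0 = 2
i=2,p=1: odd sum, c = 2-1 = 1
i=2,p=2: even sum, c = 1+4 = 5
i=2,p=3: odd sum, c = 5-3 = 2
i=3,p=0: odd sum, c = 2-0 = 2
i=3,p=1: even sum, c = 2+3 = 5
i=3,p=2: odd sum, c = 5-2 = 3
i=3,p=3: even sum, c = 3+9 = 12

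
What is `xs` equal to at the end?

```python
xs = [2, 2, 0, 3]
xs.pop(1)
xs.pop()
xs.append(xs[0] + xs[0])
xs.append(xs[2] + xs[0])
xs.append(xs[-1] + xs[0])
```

[2, 0, 4, 6, 8]

pop(1) removes 2 → [2, 0, 3]
pop() removes 3 → [2, 0]
append xs[0]+xs[0] = 2+2 = 4 → [2, 0, 4]
append xs[2]+xs[0] = 4+2 = 6 → [2, 0, 4, 6]
append xs[-1]+xs[0] = 6+2 = 8 → [2, 0, 4, 6, 8]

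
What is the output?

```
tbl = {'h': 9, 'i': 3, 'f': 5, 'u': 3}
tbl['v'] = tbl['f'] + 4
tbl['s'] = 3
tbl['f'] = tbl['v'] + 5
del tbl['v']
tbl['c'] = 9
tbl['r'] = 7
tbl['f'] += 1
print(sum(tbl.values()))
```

49

tbl['v'] = tbl['f']+4 = 9 → {'h': 9, 'i': 3, 'f': 5, 'u': 3, 'v': 9}
tbl['s'] = 3 → {'h': 9, 'i': 3, 'f': 5, 'u': 3, 'v': 9, 's': 3}
tbl['f'] = tbl['v']+5 = 14 → {'h': 9, 'i': 3, 'f': 14, 'u': 3, 'v': 9, 's': 3}
del 'v' → {'h': 9, 'i': 3, 'f': 14, 'u': 3, 's': 3}
tbl['c'] = 9 → {'h': 9, 'i': 3, 'f': 14, 'u': 3, 's': 3, 'c': 9}
tbl['r'] = 7 → {'h': 9, 'i': 3, 'f': 14, 'u': 3, 's': 3, 'c': 9, 'r': 7}
tbl['f'] = 14+1 = 15 → {'h': 9, 'i': 3, 'f': 15, 'u': 3, 's': 3, 'c': 9, 'r': 7}
sum of values = 49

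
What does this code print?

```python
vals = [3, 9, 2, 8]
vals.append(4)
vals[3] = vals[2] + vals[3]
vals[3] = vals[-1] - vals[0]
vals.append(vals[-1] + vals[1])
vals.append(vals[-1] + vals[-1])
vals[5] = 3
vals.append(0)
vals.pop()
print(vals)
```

[3, 9, 2, 1, 4, 3, 26]

append 4 → [3, 9, 2, 8, 4]
vals[3] = vals[2]+vals[3] = 2+8 = 10 → [3, 9, 2, 10, 4]
vals[3] = vals[-1]-vals[0] = 4-3 = 1 → [3, 9, 2, 1, 4]
append vals[-1]+vals[1] = 4+9 = 13 → [3, 9, 2, 1, 4, 13]
append vals[-1]+vals[-1] = 13+13 = 26 → [3, 9, 2, 1, 4, 13, 26]
vals[5] = 3 → [3, 9, 2, 1, 4, 3, 26]
append 0 → [3, 9, 2, 1, 4, 3, 26, 0]
pop() removes 0 → [3, 9, 2, 1, 4, 3, 26]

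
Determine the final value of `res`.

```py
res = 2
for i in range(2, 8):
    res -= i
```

i=2: res = 2-2 = 0
i=3: res = 0-3 = -3
i=4: res = (-3)-4 = -7
i=5: res = (-7)-5 = -12
i=6: res = (-12)-6 = -18
i=7: res = (-18)-7 = -25

-25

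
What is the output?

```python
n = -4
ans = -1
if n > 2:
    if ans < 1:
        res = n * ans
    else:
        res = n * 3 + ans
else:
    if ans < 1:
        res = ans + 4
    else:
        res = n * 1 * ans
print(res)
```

n=-4, ans=-1
n > 2 is False; ans < 1 is True
→ res = ans + 4 = 3

3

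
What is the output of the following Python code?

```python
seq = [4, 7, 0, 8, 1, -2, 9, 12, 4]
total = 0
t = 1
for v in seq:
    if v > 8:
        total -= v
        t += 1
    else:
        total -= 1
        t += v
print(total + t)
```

-3

v=4: not >8, total = 0-1 = -1; t=5
v=7: not >8, total = (-1)-1 = -2; t=12
v=0: not >8, total = (-2)-1 = -3; t=12
v=8: not >8, total = (-3)-1 = -4; t=20
v=1: not >8, total = (-4)-1 = -5; t=21
v=-2: not >8, total = (-5)-1 = -6; t=19
v=9: >8, total = (-6)-9 = -15; t=20
v=12: >8, total = (-15)-12 = -27; t=21
v=4: not >8, total = (-27)-1 = -28; t=25
total+t = (-28)+25 = -3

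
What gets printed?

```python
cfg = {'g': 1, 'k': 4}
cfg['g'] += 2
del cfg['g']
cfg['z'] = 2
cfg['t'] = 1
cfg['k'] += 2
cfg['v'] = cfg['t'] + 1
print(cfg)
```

cfg['g'] = 1+2 = 3 → {'g': 3, 'k': 4}
del 'g' → {'k': 4}
cfg['z'] = 2 → {'k': 4, 'z': 2}
cfg['t'] = 1 → {'k': 4, 'z': 2, 't': 1}
cfg['k'] = 4+2 = 6 → {'k': 6, 'z': 2, 't': 1}
cfg['v'] = cfg['t']+1 = 2 → {'k': 6, 'z': 2, 't': 1, 'v': 2}

{'k': 6, 'z': 2, 't': 1, 'v': 2}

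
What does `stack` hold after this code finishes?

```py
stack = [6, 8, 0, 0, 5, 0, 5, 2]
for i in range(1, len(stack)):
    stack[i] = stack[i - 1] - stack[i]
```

i=1: stack[1] = 6-8 = -2 → [6, -2, 0, 0, 5, 0, 5, 2]
i=2: stack[2] = (-2)-0 = -2 → [6, -2, -2, 0, 5, 0, 5, 2]
i=3: stack[3] = (-2)-0 = -2 → [6, -2, -2, -2, 5, 0, 5, 2]
i=4: stack[4] = (-2)-5 = -7 → [6, -2, -2, -2, -7, 0, 5, 2]
i=5: stack[5] = (-7)-0 = -7 → [6, -2, -2, -2, -7, -7, 5, 2]
i=6: stack[6] = (-7)-5 = -12 → [6, -2, -2, -2, -7, -7, -12, 2]
i=7: stack[7] = (-12)-2 = -14 → [6, -2, -2, -2, -7, -7, -12, -14]

[6, -2, -2, -2, -7, -7, -12, -14]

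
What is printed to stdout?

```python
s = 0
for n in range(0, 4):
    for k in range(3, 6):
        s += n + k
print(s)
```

66

n=0,k=3: s = 0+3 = 3
n=0,k=4: s = 3+4 = 7
n=0,k=5: s = 7+5 = 12
n=1,k=3: s = 12+4 = 16
n=1,k=4: s = 16+5 = 21
n=1,k=5: s = 21+6 = 27
n=2,k=3: s = 27+5 = 32
n=2,k=4: s = 32+6 = 38
n=2,k=5: s = 38+7 = 45
n=3,k=3: s = 45+6 = 51
n=3,k=4: s = 51+7 = 58
n=3,k=5: s = 58+8 = 66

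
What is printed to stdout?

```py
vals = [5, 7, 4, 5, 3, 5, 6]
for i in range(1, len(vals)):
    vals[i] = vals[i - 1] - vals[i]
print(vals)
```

i=1: vals[1] = 5-7 = -2 → [5, -2, 4, 5, 3, 5, 6]
i=2: vals[2] = (-2)-4 = -6 → [5, -2, -6, 5, 3, 5, 6]
i=3: vals[3] = (-6)-5 = -11 → [5, -2, -6, -11, 3, 5, 6]
i=4: vals[4] = (-11)-3 = -14 → [5, -2, -6, -11, -14, 5, 6]
i=5: vals[5] = (-14)-5 = -19 → [5, -2, -6, -11, -14, -19, 6]
i=6: vals[6] = (-19)-6 = -25 → [5, -2, -6, -11, -14, -19, -25]

[5, -2, -6, -11, -14, -19, -25]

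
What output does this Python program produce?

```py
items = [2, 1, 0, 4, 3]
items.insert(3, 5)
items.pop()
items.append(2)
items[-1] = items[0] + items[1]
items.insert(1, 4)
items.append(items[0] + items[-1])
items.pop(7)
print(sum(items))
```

insert 5 at 3 → [2, 1, 0, 5, 4, 3]
pop() removes 3 → [2, 1, 0, 5, 4]
append 2 → [2, 1, 0, 5, 4, 2]
items[-1] = items[0]+items[1] = 2+1 = 3 → [2, 1, 0, 5, 4, 3]
insert 4 at 1 → [2, 4, 1, 0, 5, 4, 3]
append items[0]+items[-1] = 2+3 = 5 → [2, 4, 1, 0, 5, 4, 3, 5]
pop(7) removes 5 → [2, 4, 1, 0, 5, 4, 3]
sum = 19

19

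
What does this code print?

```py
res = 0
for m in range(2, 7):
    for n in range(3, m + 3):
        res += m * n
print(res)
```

m=2,n=3: res = 0+6 = 6
m=2,n=4: res = 6+8 = 14
m=3,n=3: res = 14+9 = 23
m=3,n=4: res = 23+12 = 35
m=3,n=5: res = 35+15 = 50
m=4,n=3: res = 50+12 = 62
m=4,n=4: res = 62+16 = 78
m=4,n=5: res = 78+20 = 98
m=4,n=6: res = 98+24 = 122
m=5,n=3: res = 122+15 = 137
m=5,n=4: res = 137+20 = 157
m=5,n=5: res = 157+25 = 182
m=5,n=6: res = 182+30 = 212
m=5,n=7: res = 212+35 = 247
m=6,n=3: res = 247+18 = 265
m=6,n=4: res = 265+24 = 289
m=6,n=5: res = 289+30 = 319
m=6,n=6: res = 319+36 = 355
m=6,n=7: res = 355+42 = 397
m=6,n=8: res = 397+48 = 445

445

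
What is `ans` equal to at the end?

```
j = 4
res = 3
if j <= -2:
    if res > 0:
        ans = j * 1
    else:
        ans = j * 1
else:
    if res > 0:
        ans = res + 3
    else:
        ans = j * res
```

j=4, res=3
j <= -2 is False; res > 0 is True
→ ans = res + 3 = 6

6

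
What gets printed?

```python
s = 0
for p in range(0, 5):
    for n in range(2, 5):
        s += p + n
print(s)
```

p=0,n=2: s = 0+2 = 2
p=0,n=3: s = 2+3 = 5
p=0,n=4: s = 5+4 = 9
p=1,n=2: s = 9+3 = 12
p=1,n=3: s = 12+4 = 16
p=1,n=4: s = 16+5 = 21
p=2,n=2: s = 21+4 = 25
p=2,n=3: s = 25+5 = 30
p=2,n=4: s = 30+6 = 36
p=3,n=2: s = 36+5 = 41
p=3,n=3: s = 41+6 = 47
p=3,n=4: s = 47+7 = 54
p=4,n=2: s = 54+6 = 60
p=4,n=3: s = 60+7 = 67
p=4,n=4: s = 67+8 = 75

75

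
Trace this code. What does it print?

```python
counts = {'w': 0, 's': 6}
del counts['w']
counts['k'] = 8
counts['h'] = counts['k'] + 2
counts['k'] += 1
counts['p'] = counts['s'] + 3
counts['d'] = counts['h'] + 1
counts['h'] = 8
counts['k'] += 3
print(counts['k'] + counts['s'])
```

18

del 'w' → {'s': 6}
counts['k'] = 8 → {'s': 6, 'k': 8}
counts['h'] = counts['k']+2 = 10 → {'s': 6, 'k': 8, 'h': 10}
counts['k'] = 8+1 = 9 → {'s': 6, 'k': 9, 'h': 10}
counts['p'] = counts['s']+3 = 9 → {'s': 6, 'k': 9, 'h': 10, 'p': 9}
counts['d'] = counts['h']+1 = 11 → {'s': 6, 'k': 9, 'h': 10, 'p': 9, 'd': 11}
counts['h'] = 8 → {'s': 6, 'k': 9, 'h': 8, 'p': 9, 'd': 11}
counts['k'] = 9+3 = 12 → {'s': 6, 'k': 12, 'h': 8, 'p': 9, 'd': 11}
counts['k']+counts['s'] = 12+6 = 18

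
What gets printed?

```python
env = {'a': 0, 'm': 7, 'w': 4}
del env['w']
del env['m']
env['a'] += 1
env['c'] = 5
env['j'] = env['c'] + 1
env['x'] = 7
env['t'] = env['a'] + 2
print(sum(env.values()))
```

del 'w' → {'a': 0, 'm': 7}
del 'm' → {'a': 0}
env['a'] = 0+1 = 1 → {'a': 1}
env['c'] = 5 → {'a': 1, 'c': 5}
env['j'] = env['c']+1 = 6 → {'a': 1, 'c': 5, 'j': 6}
env['x'] = 7 → {'a': 1, 'c': 5, 'j': 6, 'x': 7}
env['t'] = env['a']+2 = 3 → {'a': 1, 'c': 5, 'j': 6, 'x': 7, 't': 3}
sum of values = 22

22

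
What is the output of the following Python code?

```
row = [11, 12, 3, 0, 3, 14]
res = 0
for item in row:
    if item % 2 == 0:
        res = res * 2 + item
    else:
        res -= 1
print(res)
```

item=11: not even, res = 0-1 = -1
item=12: even, res = (-1)*2+12 = 10
item=3: not even, res = 10-1 = 9
item=0: even, res = 9*2+0 = 18
item=3: not even, res = 18-1 = 17
item=14: even, res = 17*2+14 = 48

48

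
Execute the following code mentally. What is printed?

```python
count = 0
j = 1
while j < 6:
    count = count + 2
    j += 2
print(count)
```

6

j=1: count = 0+2 = 2
j=3: count = 2+2 = 4
j=5: count = 4+2 = 6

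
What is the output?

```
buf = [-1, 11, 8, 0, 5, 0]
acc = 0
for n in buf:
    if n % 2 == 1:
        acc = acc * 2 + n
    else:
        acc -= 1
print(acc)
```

n=-1: odd, acc = 0*2+(-1) = -1
n=11: odd, acc = (-1)*2+11 = 9
n=8: not odd, acc = 9-1 = 8
n=0: not odd, acc = 8-1 = 7
n=5: odd, acc = 7*2+5 = 19
n=0: not odd, acc = 19-1 = 18

18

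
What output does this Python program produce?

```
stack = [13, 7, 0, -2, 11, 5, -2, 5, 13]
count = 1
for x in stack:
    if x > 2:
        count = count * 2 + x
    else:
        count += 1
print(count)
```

x=13: >2, count = 1*2+13 = 15
x=7: >2, count = 15*2+7 = 37
x=0: not >2, count = 37+1 = 38
x=-2: not >2, count = 38+1 = 39
x=11: >2, count = 39*2+11 = 89
x=5: >2, count = 89*2+5 = 183
x=-2: not >2, count = 183+1 = 184
x=5: >2, count = 184*2+5 = 373
x=13: >2, count = 373*2+13 = 759

759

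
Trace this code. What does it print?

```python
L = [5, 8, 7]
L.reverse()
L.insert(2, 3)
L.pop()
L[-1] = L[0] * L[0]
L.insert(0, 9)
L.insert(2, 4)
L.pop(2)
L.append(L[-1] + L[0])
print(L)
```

reverse → [7, 8, 5]
insert 3 at 2 → [7, 8, 3, 5]
pop() removes 5 → [7, 8, 3]
L[-1] = L[0]*L[0] = 7*7 = 49 → [7, 8, 49]
insert 9 at 0 → [9, 7, 8, 49]
insert 4 at 2 → [9, 7, 4, 8, 49]
pop(2) removes 4 → [9, 7, 8, 49]
append L[-1]+L[0] = 49+9 = 58 → [9, 7, 8, 49, 58]

[9, 7, 8, 49, 58]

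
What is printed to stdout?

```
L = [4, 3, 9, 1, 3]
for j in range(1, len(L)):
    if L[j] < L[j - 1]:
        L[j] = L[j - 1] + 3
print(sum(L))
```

j=1: 3<4, L[1] = 4+3 = 7 → [4, 7, 9, 1, 3]
j=2: 9>=7, unchanged → [4, 7, 9, 1, 3]
j=3: 1<9, L[3] = 9+3 = 12 → [4, 7, 9, 12, 3]
j=4: 3<12, L[4] = 12+3 = 15 → [4, 7, 9, 12, 15]
sum = 47

47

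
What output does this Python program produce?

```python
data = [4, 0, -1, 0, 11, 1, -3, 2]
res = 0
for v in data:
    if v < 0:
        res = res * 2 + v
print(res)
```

-5

v=4: not <0
v=0: not <0
v=-1: <0, res = 0*2+(-1) = -1
v=0: not <0
v=11: not <0
v=1: not <0
v=-3: <0, res = (-1)*2+(-3) = -5
v=2: not <0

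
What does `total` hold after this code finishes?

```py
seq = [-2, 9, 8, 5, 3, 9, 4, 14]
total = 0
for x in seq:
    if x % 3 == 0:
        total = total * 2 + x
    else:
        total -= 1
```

33

x=-2: not %3==0, total = 0-1 = -1
x=9: %3==0, total = (-1)*2+9 = 7
x=8: not %3==0, total = 7-1 = 6
x=5: not %3==0, total = 6-1 = 5
x=3: %3==0, total = 5*2+3 = 13
x=9: %3==0, total = 13*2+9 = 35
x=4: not %3==0, total = 35-1 = 34
x=14: not %3==0, total = 34-1 = 33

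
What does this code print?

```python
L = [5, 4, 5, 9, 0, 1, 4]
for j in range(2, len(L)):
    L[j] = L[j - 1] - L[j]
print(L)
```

j=2: L[2] = 4-5 = -1 → [5, 4, -1, 9, 0, 1, 4]
j=3: L[3] = (-1)-9 = -10 → [5, 4, -1, -10, 0, 1, 4]
j=4: L[4] = (-10)-0 = -10 → [5, 4, -1, -10, -10, 1, 4]
j=5: L[5] = (-10)-1 = -11 → [5, 4, -1, -10, -10, -11, 4]
j=6: L[6] = (-11)-4 = -15 → [5, 4, -1, -10, -10, -11, -15]

[5, 4, -1, -10, -10, -11, -15]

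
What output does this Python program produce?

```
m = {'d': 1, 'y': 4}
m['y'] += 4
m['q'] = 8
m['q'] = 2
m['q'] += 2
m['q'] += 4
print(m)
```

{'d': 1, 'y': 8, 'q': 8}

m['y'] = 4+4 = 8 → {'d': 1, 'y': 8}
m['q'] = 8 → {'d': 1, 'y': 8, 'q': 8}
m['q'] = 2 → {'d': 1, 'y': 8, 'q': 2}
m['q'] = 2+2 = 4 → {'d': 1, 'y': 8, 'q': 4}
m['q'] = 4+4 = 8 → {'d': 1, 'y': 8, 'q': 8}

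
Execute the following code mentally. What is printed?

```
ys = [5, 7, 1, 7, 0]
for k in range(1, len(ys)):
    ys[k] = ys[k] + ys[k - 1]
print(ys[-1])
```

20

k=1: ys[1] = 7+5 = 12 → [5, 12, 1, 7, 0]
k=2: ys[2] = 1+12 = 13 → [5, 12, 13, 7, 0]
k=3: ys[3] = 7+13 = 20 → [5, 12, 13, 20, 0]
k=4: ys[4] = 0+20 = 20 → [5, 12, 13, 20, 20]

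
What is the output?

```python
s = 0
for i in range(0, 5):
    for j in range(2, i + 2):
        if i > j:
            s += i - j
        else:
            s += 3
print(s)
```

25

i=1,j=2: not 1>2, s = 0+3 = 3
i=2,j=2: not 2>2, s = 3+3 = 6
i=2,j=3: not 2>3, s = 6+3 = 9
i=3,j=2: 3>2, s = 9+1 = 10
i=3,j=3: not 3>3, s = 10+3 = 13
i=3,j=4: not 3>4, s = 13+3 = 16
i=4,j=2: 4>2, s = 16+2 = 18
i=4,j=3: 4>3, s = 18+1 = 19
i=4,j=4: not 4>4, s = 19+3 = 22
i=4,j=5: not 4>5, s = 22+3 = 25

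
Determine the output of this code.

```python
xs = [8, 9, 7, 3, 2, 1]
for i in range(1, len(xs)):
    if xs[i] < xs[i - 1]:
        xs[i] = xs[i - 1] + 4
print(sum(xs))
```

i=1: 9>=8, unchanged → [8, 9, 7, 3, 2, 1]
i=2: 7<9, xs[2] = 9+4 = 13 → [8, 9, 13, 3, 2, 1]
i=3: 3<13, xs[3] = 13+4 = 17 → [8, 9, 13, 17, 2, 1]
i=4: 2<17, xs[4] = 17+4 = 21 → [8, 9, 13, 17, 21, 1]
i=5: 1<21, xs[5] = 21+4 = 25 → [8, 9, 13, 17, 21, 25]
sum = 93

93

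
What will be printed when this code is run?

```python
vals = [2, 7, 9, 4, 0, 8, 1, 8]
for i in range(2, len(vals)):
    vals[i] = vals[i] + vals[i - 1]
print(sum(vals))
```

159

i=2: vals[2] = 9+7 = 16 → [2, 7, 16, 4, 0, 8, 1, 8]
i=3: vals[3] = 4+16 = 20 → [2, 7, 16, 20, 0, 8, 1, 8]
i=4: vals[4] = 0+20 = 20 → [2, 7, 16, 20, 20, 8, 1, 8]
i=5: vals[5] = 8+20 = 28 → [2, 7, 16, 20, 20, 28, 1, 8]
i=6: vals[6] = 1+28 = 29 → [2, 7, 16, 20, 20, 28, 29, 8]
i=7: vals[7] = 8+29 = 37 → [2, 7, 16, 20, 20, 28, 29, 37]
sum = 159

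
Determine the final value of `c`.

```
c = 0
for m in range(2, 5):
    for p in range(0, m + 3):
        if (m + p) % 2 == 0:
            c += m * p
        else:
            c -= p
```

68

m=2,p=0: even sum, c = 0+0 = 0
m=2,p=1: odd sum, c = 0-1 = -1
m=2,p=2: even sum, c = (-1)+4 = 3
m=2,p=3: odd sum, c = 3-3 = 0
m=2,p=4: even sum, c = 0+8 = 8
m=3,p=0: odd sum, c = 8-0 = 8
m=3,p=1: even sum, c = 8+3 = 11
m=3,p=2: odd sum, c = 11-2 = 9
m=3,p=3: even sum, c = 9+9 = 18
m=3,p=4: odd sum, c = 18-4 = 14
m=3,p=5: even sum, c = 14+15 = 29
m=4,p=0: even sum, c = 29+0 = 29
m=4,p=1: odd sum, c = 29-1 = 28
m=4,p=2: even sum, c = 28+8 = 36
m=4,p=3: odd sum, c = 36-3 = 33
m=4,p=4: even sum, c = 33+16 = 49
m=4,p=5: odd sum, c = 49-5 = 44
m=4,p=6: even sum, c = 44+24 = 68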